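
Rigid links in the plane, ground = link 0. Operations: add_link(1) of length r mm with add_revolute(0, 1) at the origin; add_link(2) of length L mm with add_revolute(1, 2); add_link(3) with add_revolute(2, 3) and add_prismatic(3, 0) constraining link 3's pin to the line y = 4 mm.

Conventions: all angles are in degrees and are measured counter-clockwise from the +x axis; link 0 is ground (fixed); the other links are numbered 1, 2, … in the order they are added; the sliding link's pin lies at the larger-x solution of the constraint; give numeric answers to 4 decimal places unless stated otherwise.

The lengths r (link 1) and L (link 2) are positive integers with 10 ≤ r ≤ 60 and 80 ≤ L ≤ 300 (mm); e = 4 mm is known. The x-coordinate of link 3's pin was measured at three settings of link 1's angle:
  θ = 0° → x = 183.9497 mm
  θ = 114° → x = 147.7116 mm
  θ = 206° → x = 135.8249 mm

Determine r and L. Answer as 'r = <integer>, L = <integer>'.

constraint per measurement: (x − r cos θ)² + (r sin θ − e)² = L²
subtracting the θ₁ and θ₂ equations cancels the r² and L² terms:
r = (x₁² − x₂²) / (2[(x₁cos θ₁ + e sin θ₁) − (x₂cos θ₂ + e sin θ₂)]) = 25.0000 → r = 25
L² = (x₁ − r cos θ₁)² + (r sin θ₁ − e)² = 25281.0071 → L = 159.0000 → L = 159
check at θ₃=206°: x = 135.8249 (printed 135.8249) ✓

r = 25, L = 159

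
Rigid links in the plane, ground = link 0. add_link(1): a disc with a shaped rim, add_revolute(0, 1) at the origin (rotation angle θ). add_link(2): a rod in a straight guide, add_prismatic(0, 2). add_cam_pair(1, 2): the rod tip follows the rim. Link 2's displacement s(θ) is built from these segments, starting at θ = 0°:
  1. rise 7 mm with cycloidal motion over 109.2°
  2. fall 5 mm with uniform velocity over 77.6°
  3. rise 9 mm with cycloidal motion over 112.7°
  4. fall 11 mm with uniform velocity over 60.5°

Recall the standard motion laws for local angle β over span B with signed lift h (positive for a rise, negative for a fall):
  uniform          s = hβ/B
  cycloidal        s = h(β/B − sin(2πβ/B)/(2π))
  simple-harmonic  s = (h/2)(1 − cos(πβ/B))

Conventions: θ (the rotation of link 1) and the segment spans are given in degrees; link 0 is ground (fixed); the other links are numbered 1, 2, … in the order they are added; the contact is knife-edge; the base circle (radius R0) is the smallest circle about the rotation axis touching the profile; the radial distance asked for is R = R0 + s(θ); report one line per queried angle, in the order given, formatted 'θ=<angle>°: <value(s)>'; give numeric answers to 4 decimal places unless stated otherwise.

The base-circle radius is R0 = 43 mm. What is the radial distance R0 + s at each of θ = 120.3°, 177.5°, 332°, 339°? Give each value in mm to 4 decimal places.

segment 1 (0° to 109.2°, cycloidal, h = 7) is passed completely: s = 0.0000 + (7) = 7.0000
θ = 120.3° falls in segment 2 (109.2° to 186.8°, uniform, h = -5): β = 120.3 − 109.2 = 11.1°, B = 77.6°; Δs = -5·11.1/77.6 = -0.7152; s = 7.0000 − 0.7152 = 6.2848
θ = 177.5° falls in segment 2 (109.2° to 186.8°, uniform, h = -5): β = 177.5 − 109.2 = 68.3°, B = 77.6°; Δs = -5·68.3/77.6 = -4.4008; s = 7.0000 − 4.4008 = 2.5992
segment 2 (109.2° to 186.8°, uniform, h = -5) is passed completely: s = 7.0000 + (-5) = 2.0000
segment 3 (186.8° to 299.5°, cycloidal, h = 9) is passed completely: s = 2.0000 + (9) = 11.0000
θ = 332° falls in segment 4 (299.5° to 360°, uniform, h = -11): β = 332 − 299.5 = 32.5°, B = 60.5°; Δs = -11·32.5/60.5 = -5.9091; s = 11.0000 − 5.9091 = 5.0909
θ = 339° falls in segment 4 (299.5° to 360°, uniform, h = -11): β = 339 − 299.5 = 39.5°, B = 60.5°; Δs = -11·39.5/60.5 = -7.1818; s = 11.0000 − 7.1818 = 3.8182
θ=120.3°: R = R0 + s = 43 + 6.2848 = 49.2848
θ=177.5°: R = R0 + s = 43 + 2.5992 = 45.5992
θ=332°: R = R0 + s = 43 + 5.0909 = 48.0909
θ=339°: R = R0 + s = 43 + 3.8182 = 46.8182

θ=120.3°: 49.2848
θ=177.5°: 45.5992
θ=332°: 48.0909
θ=339°: 46.8182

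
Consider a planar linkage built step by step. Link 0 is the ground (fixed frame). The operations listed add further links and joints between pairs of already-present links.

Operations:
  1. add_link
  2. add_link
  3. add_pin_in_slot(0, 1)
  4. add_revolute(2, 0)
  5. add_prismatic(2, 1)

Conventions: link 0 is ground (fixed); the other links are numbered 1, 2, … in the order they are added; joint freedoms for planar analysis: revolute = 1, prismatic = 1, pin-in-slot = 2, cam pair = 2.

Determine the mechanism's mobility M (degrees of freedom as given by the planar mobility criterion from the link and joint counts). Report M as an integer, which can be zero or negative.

L=1 J1=0 J2=0
add link → L=2 J1=0 J2=0
add link → L=3 J1=0 J2=0
PS@0,1 dof=2 J2 → L=3 J1=0 J2=1
R@2,0 dof=1 J1 → L=3 J1=1 J2=1
P@2,1 dof=1 J1 → L=3 J1=2 J2=1
M=3(L−1)−2J1−J2=3·2−2·2−1=1

M = 1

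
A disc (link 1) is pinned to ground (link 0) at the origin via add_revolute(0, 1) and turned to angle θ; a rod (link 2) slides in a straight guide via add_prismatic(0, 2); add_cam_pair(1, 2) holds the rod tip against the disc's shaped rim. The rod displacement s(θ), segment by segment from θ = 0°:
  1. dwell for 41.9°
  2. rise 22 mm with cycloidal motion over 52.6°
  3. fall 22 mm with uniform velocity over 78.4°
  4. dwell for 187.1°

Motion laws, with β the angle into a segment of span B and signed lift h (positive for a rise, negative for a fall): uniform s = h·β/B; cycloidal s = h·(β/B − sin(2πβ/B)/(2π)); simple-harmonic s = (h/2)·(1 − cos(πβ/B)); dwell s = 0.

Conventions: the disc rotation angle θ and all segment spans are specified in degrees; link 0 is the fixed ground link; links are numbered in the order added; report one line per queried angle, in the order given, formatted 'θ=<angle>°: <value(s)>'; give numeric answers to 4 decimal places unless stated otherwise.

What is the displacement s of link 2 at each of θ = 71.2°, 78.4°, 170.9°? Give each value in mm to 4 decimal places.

segment 1 (0° to 41.9°, dwell): s unchanged at 0.0000
θ = 71.2° falls in segment 2 (41.9° to 94.5°, cycloidal, h = 22): β = 71.2 − 41.9 = 29.3°, B = 52.6°; Δs = 22·(0.5570 − sin(2π·0.5570)/(2π)) = 13.4828; s = 0.0000 + 13.4828 = 13.4828
θ = 78.4° falls in segment 2 (41.9° to 94.5°, cycloidal, h = 22): β = 78.4 − 41.9 = 36.5°, B = 52.6°; Δs = 22·(0.6939 − sin(2π·0.6939)/(2π)) = 18.5524; s = 0.0000 + 18.5524 = 18.5524
segment 2 (41.9° to 94.5°, cycloidal, h = 22) is passed completely: s = 0.0000 + (22) = 22.0000
θ = 170.9° falls in segment 3 (94.5° to 172.9°, uniform, h = -22): β = 170.9 − 94.5 = 76.4°, B = 78.4°; Δs = -22·76.4/78.4 = -21.4388; s = 22.0000 − 21.4388 = 0.5612

θ=71.2°: 13.4828
θ=78.4°: 18.5524
θ=170.9°: 0.5612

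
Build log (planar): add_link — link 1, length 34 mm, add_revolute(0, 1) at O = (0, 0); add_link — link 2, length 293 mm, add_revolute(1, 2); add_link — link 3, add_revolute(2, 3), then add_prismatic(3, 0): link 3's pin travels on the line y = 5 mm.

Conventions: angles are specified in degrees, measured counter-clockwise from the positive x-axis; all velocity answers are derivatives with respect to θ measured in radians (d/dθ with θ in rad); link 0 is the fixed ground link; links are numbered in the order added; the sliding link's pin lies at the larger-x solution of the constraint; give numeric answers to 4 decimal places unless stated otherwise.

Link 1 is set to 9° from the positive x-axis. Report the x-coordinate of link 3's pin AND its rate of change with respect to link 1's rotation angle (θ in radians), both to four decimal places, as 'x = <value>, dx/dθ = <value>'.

geometry: r = 34 mm, L = 293 mm, e = 5 mm
crank pin P = (r cos θ, r sin θ) = (33.581404, 5.318772)
h = r sin θ − e = 5.318772 − 5 = 0.318772
x = r cos θ + √(L² − h²) = 33.581404 + 292.999827 = 326.581230
dx/dθ = −r sin θ − h·r cos θ/√(L² − h²) (θ in radians; h = 0.318772) = -5.355307

x = 326.5812, dx/dθ = -5.3553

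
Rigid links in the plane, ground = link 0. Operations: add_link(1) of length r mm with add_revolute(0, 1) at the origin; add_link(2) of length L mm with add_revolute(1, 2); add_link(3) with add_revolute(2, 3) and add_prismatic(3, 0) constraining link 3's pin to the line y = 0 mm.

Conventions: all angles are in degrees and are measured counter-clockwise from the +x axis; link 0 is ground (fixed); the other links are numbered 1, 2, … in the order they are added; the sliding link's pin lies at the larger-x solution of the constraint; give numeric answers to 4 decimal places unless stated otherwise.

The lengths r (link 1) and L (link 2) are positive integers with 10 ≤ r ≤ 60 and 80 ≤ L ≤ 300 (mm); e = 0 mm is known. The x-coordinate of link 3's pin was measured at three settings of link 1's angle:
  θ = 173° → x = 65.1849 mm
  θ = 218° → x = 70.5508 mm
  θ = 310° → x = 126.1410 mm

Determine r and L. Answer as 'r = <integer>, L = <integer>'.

constraint per measurement: (x − r cos θ)² + (r sin θ − e)² = L²
subtracting the θ₁ and θ₂ equations cancels the r² and L² terms:
r = (x₁² − x₂²) / (2[(x₁cos θ₁ + e sin θ₁) − (x₂cos θ₂ + e sin θ₂)]) = 40.0003 → r = 40
L² = (x₁ − r cos θ₁)² + (r sin θ₁ − e)² = 11024.9929 → L = 105.0000 → L = 105
check at θ₃=310°: x = 126.1410 (printed 126.1410) ✓

r = 40, L = 105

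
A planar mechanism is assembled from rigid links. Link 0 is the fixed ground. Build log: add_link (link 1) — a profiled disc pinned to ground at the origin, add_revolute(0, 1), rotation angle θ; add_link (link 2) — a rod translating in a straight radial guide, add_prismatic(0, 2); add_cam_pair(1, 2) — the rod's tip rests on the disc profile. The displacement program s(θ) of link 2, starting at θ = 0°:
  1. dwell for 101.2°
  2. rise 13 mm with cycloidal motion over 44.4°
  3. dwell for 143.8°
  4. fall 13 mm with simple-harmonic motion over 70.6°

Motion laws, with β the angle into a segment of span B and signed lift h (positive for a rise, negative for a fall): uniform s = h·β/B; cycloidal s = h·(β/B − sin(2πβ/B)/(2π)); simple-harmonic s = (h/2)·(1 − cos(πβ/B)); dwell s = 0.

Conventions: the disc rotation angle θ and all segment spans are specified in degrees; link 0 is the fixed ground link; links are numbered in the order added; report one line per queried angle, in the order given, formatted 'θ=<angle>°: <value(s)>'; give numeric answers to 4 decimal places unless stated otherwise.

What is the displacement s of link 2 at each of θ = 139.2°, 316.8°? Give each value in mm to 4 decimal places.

seg 1 [0°–101.2°] dwell: s stays 0.0000
seg 2 [101.2°–145.6°] cycloidal, h=13: θ=139.2° here. β=38, B=44.4. 13·(0.8559 − sin(2π·0.8559)/(2π)) = 12.7541 → s = 12.7541
seg 2 [101.2°–145.6°] cycloidal, h=13: full span → s += 13 → s = 13.0000
seg 3 [145.6°–289.4°] dwell: s stays 13.0000
seg 4 [289.4°–360°] simple-harmonic, h=-13: θ=316.8° here. β=27.4, B=70.6. -13/2·(1 − cos(π·0.3881)) = -4.2618 → s = 8.7382

θ=139.2°: 12.7541
θ=316.8°: 8.7382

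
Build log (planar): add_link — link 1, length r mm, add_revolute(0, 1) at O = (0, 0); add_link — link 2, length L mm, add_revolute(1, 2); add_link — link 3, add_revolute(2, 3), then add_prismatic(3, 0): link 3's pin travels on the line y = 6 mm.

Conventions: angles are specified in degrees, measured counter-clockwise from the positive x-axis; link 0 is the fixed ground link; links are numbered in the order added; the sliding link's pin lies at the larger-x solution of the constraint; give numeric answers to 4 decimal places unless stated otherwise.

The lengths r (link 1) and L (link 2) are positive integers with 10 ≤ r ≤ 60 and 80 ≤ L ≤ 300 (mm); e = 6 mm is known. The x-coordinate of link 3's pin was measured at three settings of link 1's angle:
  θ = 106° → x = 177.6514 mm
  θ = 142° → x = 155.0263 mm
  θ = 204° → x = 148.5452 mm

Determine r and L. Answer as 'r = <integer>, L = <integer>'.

constraint per measurement: (x − r cos θ)² + (r sin θ − e)² = L²
subtracting the θ₁ and θ₂ equations cancels the r² and L² terms:
r = (x₁² − x₂²) / (2[(x₁cos θ₁ + e sin θ₁) − (x₂cos θ₂ + e sin θ₂)]) = 50.0000 → r = 50
L² = (x₁ − r cos θ₁)² + (r sin θ₁ − e)² = 38415.9991 → L = 196.0000 → L = 196
check at θ₃=204°: x = 148.5452 (printed 148.5452) ✓

r = 50, L = 196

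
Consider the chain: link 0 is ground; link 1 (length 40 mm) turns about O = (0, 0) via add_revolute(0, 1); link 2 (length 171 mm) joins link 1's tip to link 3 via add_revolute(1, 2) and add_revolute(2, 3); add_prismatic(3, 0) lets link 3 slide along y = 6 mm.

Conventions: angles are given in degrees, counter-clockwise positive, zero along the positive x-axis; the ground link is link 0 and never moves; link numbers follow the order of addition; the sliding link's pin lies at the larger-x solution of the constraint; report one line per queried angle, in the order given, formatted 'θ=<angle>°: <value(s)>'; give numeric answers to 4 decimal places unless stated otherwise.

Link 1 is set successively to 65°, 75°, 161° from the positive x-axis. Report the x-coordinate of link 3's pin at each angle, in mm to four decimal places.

geometry: r = 40 mm, L = 171 mm, e = 6 mm
θ=65°: crank pin P = (r cos θ, r sin θ) = (16.904730, 36.252311)
θ=65°: h = r sin θ − e = 36.252311 − 6 = 30.252311
θ=65°: x = r cos θ + √(L² − h²) = 16.904730 + 168.302697 = 185.207427
θ=75°: crank pin P = (r cos θ, r sin θ) = (10.352762, 38.637033)
θ=75°: h = r sin θ − e = 38.637033 − 6 = 32.637033
θ=75°: x = r cos θ + √(L² − h²) = 10.352762 + 167.856558 = 178.209320
θ=161°: crank pin P = (r cos θ, r sin θ) = (-37.820743, 13.022726)
θ=161°: h = r sin θ − e = 13.022726 − 6 = 7.022726
θ=161°: x = r cos θ + √(L² − h²) = -37.820743 + 170.855732 = 133.034989

θ=65°: 185.2074
θ=75°: 178.2093
θ=161°: 133.0350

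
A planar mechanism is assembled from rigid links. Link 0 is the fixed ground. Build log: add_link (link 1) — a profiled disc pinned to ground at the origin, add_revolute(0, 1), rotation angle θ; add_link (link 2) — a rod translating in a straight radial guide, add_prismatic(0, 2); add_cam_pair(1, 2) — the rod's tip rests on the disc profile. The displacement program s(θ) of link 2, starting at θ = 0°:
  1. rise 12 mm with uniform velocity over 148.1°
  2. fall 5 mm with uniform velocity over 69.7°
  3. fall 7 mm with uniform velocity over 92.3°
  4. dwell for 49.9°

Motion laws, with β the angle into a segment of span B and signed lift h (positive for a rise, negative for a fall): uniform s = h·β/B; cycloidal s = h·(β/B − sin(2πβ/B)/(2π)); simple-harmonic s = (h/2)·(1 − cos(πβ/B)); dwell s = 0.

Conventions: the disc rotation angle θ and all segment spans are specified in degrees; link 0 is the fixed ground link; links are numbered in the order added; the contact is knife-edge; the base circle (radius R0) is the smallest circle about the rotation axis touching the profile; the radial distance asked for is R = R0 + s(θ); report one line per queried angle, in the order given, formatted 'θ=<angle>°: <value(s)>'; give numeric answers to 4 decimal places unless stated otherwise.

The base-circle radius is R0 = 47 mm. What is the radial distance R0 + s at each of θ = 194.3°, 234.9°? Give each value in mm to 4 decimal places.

seg 1 [0°–148.1°] uniform, h=12: full span → s += 12 → s = 12.0000
seg 2 [148.1°–217.8°] uniform, h=-5: θ=194.3° here. β=46.2, B=69.7. -5·46.2/69.7 = -3.3142 → s = 8.6858
seg 2 [148.1°–217.8°] uniform, h=-5: full span → s += -5 → s = 7.0000
seg 3 [217.8°–310.1°] uniform, h=-7: θ=234.9° here. β=17.1, B=92.3. -7·17.1/92.3 = -1.2969 → s = 5.7031
θ=194.3°: R = R0 + s = 47 + 8.6858 = 55.6858
θ=234.9°: R = R0 + s = 47 + 5.7031 = 52.7031

θ=194.3°: 55.6858
θ=234.9°: 52.7031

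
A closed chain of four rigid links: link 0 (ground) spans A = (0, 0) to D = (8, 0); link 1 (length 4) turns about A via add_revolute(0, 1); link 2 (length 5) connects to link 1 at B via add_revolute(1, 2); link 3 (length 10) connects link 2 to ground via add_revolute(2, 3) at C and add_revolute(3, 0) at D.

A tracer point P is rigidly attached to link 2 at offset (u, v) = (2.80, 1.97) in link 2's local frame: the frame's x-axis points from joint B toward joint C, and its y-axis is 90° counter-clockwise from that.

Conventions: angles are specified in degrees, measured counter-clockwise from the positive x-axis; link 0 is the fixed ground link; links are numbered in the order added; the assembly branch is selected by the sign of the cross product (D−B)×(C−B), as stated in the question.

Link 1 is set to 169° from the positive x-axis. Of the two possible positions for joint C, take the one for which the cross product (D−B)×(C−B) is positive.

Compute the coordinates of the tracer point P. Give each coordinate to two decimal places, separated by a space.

A=(0,0), D=(8.00,0)
B = A + 4.00·(cos169°, sin169°) = (-3.9265, 0.7632)
|BD| = 11.9509
circle(B,5.00) ∩ circle(D,10.00): a=2.8376, h=4.1168
  candidates: C₊=(-0.8318,4.6904) cross=49.199; C₋=(-1.3576,-3.5264) cross=-49.199
  branch + wants cross > 0 → take C=(-0.8318,4.6904) (cross=49.199)
ex = (C−B)/|BC| = (0.6189,0.7854); ey = (-0.7854,0.6189)
P = B + 2.80·ex + 1.97·ey = (-3.7408,4.1818)

-3.74 4.18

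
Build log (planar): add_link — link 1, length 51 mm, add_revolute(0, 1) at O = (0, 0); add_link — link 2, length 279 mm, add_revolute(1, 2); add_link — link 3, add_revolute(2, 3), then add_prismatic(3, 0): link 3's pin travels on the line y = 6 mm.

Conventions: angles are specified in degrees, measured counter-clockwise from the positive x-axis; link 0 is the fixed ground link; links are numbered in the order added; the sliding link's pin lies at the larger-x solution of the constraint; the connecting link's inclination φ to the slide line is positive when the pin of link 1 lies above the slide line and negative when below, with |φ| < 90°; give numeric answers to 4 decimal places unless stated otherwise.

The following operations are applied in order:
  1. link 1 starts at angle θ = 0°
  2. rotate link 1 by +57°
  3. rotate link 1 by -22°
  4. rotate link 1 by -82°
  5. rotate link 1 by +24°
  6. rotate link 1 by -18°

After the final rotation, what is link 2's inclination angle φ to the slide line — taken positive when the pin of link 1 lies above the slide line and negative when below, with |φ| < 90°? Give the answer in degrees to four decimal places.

geometry: r = 51 mm, L = 279 mm, e = 6 mm; θ starts at 0°
rotate link 1 by +57°: θ ← 0° +57° = 57°
rotate link 1 by -22°: θ ← 57° -22° = 35°
rotate link 1 by -82°: θ ← 35° -82° = -47°
rotate link 1 by +24°: θ ← -47° +24° = -23°
rotate link 1 by -18°: θ ← -23° -18° = -41°
h = r sin θ − e = -33.459010 − 6 = -39.459010
sin φ = h / L = -39.459010 / 279 = -0.14143015
φ = arcsin(-0.14143015) = -8.130611°

-8.1306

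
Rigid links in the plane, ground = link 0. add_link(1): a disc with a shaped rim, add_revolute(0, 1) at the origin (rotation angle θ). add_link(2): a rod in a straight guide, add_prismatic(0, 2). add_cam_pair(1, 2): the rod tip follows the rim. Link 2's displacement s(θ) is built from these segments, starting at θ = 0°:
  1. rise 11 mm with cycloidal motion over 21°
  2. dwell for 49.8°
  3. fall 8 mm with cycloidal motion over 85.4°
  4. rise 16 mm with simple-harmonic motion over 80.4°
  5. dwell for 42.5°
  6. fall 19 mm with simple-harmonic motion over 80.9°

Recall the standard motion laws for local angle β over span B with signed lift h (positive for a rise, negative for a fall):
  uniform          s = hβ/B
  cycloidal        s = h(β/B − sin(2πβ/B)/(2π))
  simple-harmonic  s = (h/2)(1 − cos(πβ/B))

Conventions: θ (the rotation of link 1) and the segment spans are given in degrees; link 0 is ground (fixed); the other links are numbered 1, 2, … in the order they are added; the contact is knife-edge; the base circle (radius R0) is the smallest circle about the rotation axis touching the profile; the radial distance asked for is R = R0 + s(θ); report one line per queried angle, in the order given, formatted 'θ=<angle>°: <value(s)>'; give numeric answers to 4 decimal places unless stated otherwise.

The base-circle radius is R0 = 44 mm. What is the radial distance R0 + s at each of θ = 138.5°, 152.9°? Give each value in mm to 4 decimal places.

segment 1 (0° to 21°, cycloidal, h = 11) is passed completely: s = 0.0000 + (11) = 11.0000
segment 2 (21° to 70.8°, dwell): s unchanged at 11.0000
θ = 138.5° falls in segment 3 (70.8° to 156.2°, cycloidal, h = -8): β = 138.5 − 70.8 = 67.7°, B = 85.4°; Δs = -8·(0.7927 − sin(2π·0.7927)/(2π)) = -7.5695; s = 11.0000 − 7.5695 = 3.4305
θ = 152.9° falls in segment 3 (70.8° to 156.2°, cycloidal, h = -8): β = 152.9 − 70.8 = 82.1°, B = 85.4°; Δs = -8·(0.9614 − sin(2π·0.9614)/(2π)) = -7.9970; s = 11.0000 − 7.9970 = 3.0030
θ=138.5°: R = R0 + s = 44 + 3.4305 = 47.4305
θ=152.9°: R = R0 + s = 44 + 3.0030 = 47.0030

θ=138.5°: 47.4305
θ=152.9°: 47.0030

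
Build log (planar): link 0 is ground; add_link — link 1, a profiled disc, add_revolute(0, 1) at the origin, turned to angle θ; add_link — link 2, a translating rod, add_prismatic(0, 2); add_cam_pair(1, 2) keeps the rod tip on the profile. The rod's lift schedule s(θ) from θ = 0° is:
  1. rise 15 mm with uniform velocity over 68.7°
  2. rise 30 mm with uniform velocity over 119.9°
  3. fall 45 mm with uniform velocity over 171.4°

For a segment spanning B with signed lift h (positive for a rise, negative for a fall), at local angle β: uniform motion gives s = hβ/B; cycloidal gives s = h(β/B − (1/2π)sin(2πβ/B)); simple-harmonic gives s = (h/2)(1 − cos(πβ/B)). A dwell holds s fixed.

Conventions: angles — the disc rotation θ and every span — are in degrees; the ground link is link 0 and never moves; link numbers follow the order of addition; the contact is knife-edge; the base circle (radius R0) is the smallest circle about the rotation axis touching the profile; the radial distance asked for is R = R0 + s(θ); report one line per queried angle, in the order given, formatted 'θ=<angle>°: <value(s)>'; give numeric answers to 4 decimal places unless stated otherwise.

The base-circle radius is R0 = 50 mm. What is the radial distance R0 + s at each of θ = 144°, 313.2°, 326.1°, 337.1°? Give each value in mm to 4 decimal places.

seg 1 [0°–68.7°] uniform, h=15: full span → s += 15 → s = 15.0000
seg 2 [68.7°–188.6°] uniform, h=30: θ=144° here. β=75.3, B=119.9. 30·75.3/119.9 = 18.8407 → s = 33.8407
seg 2 [68.7°–188.6°] uniform, h=30: full span → s += 30 → s = 45.0000
seg 3 [188.6°–360°] uniform, h=-45: θ=313.2° here. β=124.6, B=171.4. -45·124.6/171.4 = -32.7130 → s = 12.2870
seg 3 [188.6°–360°] uniform, h=-45: θ=326.1° here. β=137.5, B=171.4. -45·137.5/171.4 = -36.0998 → s = 8.9002
seg 3 [188.6°–360°] uniform, h=-45: θ=337.1° here. β=148.5, B=171.4. -45·148.5/171.4 = -38.9877 → s = 6.0123
θ=144°: R = R0 + s = 50 + 33.8407 = 83.8407
θ=313.2°: R = R0 + s = 50 + 12.2870 = 62.2870
θ=326.1°: R = R0 + s = 50 + 8.9002 = 58.9002
θ=337.1°: R = R0 + s = 50 + 6.0123 = 56.0123

θ=144°: 83.8407
θ=313.2°: 62.2870
θ=326.1°: 58.9002
θ=337.1°: 56.0123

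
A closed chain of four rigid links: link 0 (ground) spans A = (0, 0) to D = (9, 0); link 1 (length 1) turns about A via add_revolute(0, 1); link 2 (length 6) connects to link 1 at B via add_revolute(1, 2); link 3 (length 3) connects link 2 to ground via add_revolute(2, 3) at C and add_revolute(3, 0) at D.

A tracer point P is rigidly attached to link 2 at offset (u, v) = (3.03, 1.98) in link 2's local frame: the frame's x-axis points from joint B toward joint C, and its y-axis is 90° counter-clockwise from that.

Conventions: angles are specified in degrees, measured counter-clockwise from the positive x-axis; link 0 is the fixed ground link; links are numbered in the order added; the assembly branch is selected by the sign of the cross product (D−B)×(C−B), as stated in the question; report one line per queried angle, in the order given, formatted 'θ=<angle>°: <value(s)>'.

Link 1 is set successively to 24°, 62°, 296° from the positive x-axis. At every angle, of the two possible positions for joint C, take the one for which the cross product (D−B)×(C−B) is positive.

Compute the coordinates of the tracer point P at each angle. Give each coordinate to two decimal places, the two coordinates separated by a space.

A=(0,0), D=(9.00,0)
θ=24°: B = A + 1.00·(cos24°, sin24°) = (0.9135, 0.4067)
θ=24°: |BD| = 8.0967
θ=24°: circle(B,6.00) ∩ circle(D,3.00): a=5.7157, h=1.8251
θ=24°:   candidates: C₊=(6.7137,1.9424) cross=14.777; C₋=(6.5303,-1.7032) cross=-14.777
θ=24°:   branch + wants cross > 0 → take C=(6.7137,1.9424) (cross=14.777)
θ=24°: ex = (C−B)/|BC| = (0.9667,0.2559); ey = (-0.2559,0.9667)
θ=24°: P = B + 3.03·ex + 1.98·ey = (3.3359,3.0963)
θ=62°: B = A + 1.00·(cos62°, sin62°) = (0.4695, 0.8829)
θ=62°: |BD| = 8.5761
θ=62°: circle(B,6.00) ∩ circle(D,3.00): a=5.8622, h=1.2786
θ=62°:   candidates: C₊=(6.4321,1.5512) cross=10.965; C₋=(6.1689,-0.9924) cross=-10.965
θ=62°:   branch + wants cross > 0 → take C=(6.4321,1.5512) (cross=10.965)
θ=62°: ex = (C−B)/|BC| = (0.9938,0.1114); ey = (-0.1114,0.9938)
θ=62°: P = B + 3.03·ex + 1.98·ey = (3.2601,3.1881)
θ=296°: B = A + 1.00·(cos296°, sin296°) = (0.4384, -0.8988)
θ=296°: |BD| = 8.6087
θ=296°: circle(B,6.00) ∩ circle(D,3.00): a=5.8725, h=1.2302
θ=296°:   candidates: C₊=(6.1504,0.9378) cross=10.591; C₋=(6.4072,-1.5092) cross=-10.591
θ=296°:   branch + wants cross > 0 → take C=(6.1504,0.9378) (cross=10.591)
θ=296°: ex = (C−B)/|BC| = (0.9520,0.3061); ey = (-0.3061,0.9520)
θ=296°: P = B + 3.03·ex + 1.98·ey = (2.7168,1.9137)

θ=24°: 3.34 3.10
θ=62°: 3.26 3.19
θ=296°: 2.72 1.91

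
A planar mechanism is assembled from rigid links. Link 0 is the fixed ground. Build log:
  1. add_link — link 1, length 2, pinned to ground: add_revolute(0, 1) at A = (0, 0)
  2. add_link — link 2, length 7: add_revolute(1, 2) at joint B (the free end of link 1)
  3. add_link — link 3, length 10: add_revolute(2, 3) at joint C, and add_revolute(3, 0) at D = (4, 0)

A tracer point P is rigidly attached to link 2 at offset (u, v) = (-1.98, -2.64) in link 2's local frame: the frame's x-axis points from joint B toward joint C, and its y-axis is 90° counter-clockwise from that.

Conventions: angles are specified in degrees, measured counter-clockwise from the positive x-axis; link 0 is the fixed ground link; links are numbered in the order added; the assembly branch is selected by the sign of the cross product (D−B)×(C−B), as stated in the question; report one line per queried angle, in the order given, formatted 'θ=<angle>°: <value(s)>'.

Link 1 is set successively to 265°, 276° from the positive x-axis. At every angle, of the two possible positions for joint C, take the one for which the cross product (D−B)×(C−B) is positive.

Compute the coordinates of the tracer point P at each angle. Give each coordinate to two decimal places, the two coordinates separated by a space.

A=(0,0), D=(4.00,0)
θ=265°: B = A + 2.00·(cos265°, sin265°) = (-0.1743, -1.9924)
θ=265°: |BD| = 4.6254
θ=265°: circle(B,7.00) ∩ circle(D,10.00): a=-3.2003, h=6.2256
θ=265°:   candidates: C₊=(-5.7442,2.2475) cross=28.796; C₋=(-0.3808,-8.9893) cross=-28.796
θ=265°:   branch + wants cross > 0 → take C=(-5.7442,2.2475) (cross=28.796)
θ=265°: ex = (C−B)/|BC| = (-0.7957,0.6057); ey = (-0.6057,-0.7957)
θ=265°: P = B + -1.98·ex + -2.64·ey = (3.0002,-1.0910)
θ=276°: B = A + 2.00·(cos276°, sin276°) = (0.2091, -1.9890)
θ=276°: |BD| = 4.2811
θ=276°: circle(B,7.00) ∩ circle(D,10.00): a=-3.8159, h=5.8685
θ=276°:   candidates: C₊=(-5.8966,1.4346) cross=25.123; C₋=(-0.4434,-8.9586) cross=-25.123
θ=276°:   branch + wants cross > 0 → take C=(-5.8966,1.4346) (cross=25.123)
θ=276°: ex = (C−B)/|BC| = (-0.8722,0.4891); ey = (-0.4891,-0.8722)
θ=276°: P = B + -1.98·ex + -2.64·ey = (3.2273,-0.6548)

θ=265°: 3.00 -1.09
θ=276°: 3.23 -0.65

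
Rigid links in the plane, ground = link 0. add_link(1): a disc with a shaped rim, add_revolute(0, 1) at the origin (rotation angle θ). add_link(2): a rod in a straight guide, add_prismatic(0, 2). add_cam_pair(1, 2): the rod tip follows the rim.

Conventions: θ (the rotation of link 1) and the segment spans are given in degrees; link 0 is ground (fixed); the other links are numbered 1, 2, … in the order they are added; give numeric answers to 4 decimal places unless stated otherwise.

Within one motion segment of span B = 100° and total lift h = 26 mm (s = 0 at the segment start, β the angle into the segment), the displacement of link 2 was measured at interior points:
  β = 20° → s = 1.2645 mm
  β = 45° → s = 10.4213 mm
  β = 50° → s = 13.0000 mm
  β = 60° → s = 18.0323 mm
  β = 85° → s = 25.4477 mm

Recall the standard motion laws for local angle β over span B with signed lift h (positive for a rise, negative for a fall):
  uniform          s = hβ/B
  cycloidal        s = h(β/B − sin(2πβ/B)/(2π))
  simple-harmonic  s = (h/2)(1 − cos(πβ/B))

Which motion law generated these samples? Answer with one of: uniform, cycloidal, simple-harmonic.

candidates at β/B = r: uniform s = h·r (linear in β); cycloidal s = h·(r − sin(2πr)/(2π)); simple-harmonic s = (h/2)(1 − cos(πr))
β=20°: printed 1.2645 | uniform 5.2000, cycloidal 1.2645, simple-harmonic 2.4828
β=45°: printed 10.4213 | uniform 11.7000, cycloidal 10.4213, simple-harmonic 10.9664
β=50°: printed 13.0000 | uniform 13.0000, cycloidal 13.0000, simple-harmonic 13.0000
β=60°: printed 18.0323 | uniform 15.6000, cycloidal 18.0323, simple-harmonic 17.0172
β=85°: printed 25.4477 | uniform 22.1000, cycloidal 25.4477, simple-harmonic 24.5831
only one law matches every sample → cycloidal

cycloidal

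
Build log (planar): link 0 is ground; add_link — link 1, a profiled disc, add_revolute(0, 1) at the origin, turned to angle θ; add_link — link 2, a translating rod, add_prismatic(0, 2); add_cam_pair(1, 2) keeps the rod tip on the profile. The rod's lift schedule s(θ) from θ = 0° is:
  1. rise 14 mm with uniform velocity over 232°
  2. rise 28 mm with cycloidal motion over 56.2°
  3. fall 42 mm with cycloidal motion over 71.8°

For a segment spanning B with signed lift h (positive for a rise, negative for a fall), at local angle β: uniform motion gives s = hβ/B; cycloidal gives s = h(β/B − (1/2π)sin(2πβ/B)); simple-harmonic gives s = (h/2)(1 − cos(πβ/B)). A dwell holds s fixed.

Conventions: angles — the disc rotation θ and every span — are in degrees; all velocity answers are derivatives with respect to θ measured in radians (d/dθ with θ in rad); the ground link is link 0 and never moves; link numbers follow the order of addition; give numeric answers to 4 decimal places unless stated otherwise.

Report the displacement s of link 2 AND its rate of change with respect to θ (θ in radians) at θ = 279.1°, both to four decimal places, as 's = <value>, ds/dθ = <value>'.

seg 1 [0°–232°] uniform, h=14: full span → s += 14 → s = 14.0000
seg 2 [232°–288.2°] cycloidal, h=28: θ=279.1° here. β=47.1, B=56.2. 28·(0.8381 − sin(2π·0.8381)/(2π)) = 27.2574 → s = 41.2574
velocity in seg [232°–288.2°] (cycloidal), θ in radians: β = 47.1° = 0.8221 rad, B = 56.2° = 0.9809 rad; ds/dθ = (h/B)(1 − cos(2πβ/B)) = (28/0.9809)(1 − cos(2π·0.8381)) = 13.542388 mm/rad

s = 41.2574, ds/dθ = 13.5424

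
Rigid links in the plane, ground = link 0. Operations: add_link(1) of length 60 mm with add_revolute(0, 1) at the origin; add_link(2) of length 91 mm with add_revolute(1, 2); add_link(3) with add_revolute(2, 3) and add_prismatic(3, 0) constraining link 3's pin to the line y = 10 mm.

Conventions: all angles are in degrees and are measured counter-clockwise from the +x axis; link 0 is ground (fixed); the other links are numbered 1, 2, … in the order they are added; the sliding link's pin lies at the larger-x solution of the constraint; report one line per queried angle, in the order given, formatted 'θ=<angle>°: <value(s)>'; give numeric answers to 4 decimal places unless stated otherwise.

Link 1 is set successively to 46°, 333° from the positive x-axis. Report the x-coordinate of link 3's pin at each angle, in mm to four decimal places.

geometry: r = 60 mm, L = 91 mm, e = 10 mm
θ=46°: crank pin P = (r cos θ, r sin θ) = (41.679502, 43.160388)
θ=46°: h = r sin θ − e = 43.160388 − 10 = 33.160388
θ=46°: x = r cos θ + √(L² − h²) = 41.679502 + 84.743074 = 126.422577
θ=333°: crank pin P = (r cos θ, r sin θ) = (53.460391, -27.239430)
θ=333°: h = r sin θ − e = -27.239430 − 10 = -37.239430
θ=333°: x = r cos θ + √(L² − h²) = 53.460391 + 83.031469 = 136.491861

θ=46°: 126.4226
θ=333°: 136.4919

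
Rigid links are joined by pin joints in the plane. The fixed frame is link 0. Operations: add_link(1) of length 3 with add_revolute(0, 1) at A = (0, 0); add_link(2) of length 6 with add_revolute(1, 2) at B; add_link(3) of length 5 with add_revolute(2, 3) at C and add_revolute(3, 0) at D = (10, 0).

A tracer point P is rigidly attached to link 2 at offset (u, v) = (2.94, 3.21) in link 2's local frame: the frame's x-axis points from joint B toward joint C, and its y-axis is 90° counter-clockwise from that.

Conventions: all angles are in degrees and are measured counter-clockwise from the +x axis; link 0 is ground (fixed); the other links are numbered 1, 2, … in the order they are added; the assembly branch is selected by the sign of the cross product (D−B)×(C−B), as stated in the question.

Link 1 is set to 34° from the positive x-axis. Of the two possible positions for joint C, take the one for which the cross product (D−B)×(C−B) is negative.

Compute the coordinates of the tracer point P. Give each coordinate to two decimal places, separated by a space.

A=(0,0), D=(10.00,0)
B = A + 3.00·(cos34°, sin34°) = (2.4871, 1.6776)
|BD| = 7.6979
circle(B,6.00) ∩ circle(D,5.00): a=4.5634, h=3.8955
  candidates: C₊=(7.7898,4.4850) cross=29.987; C₋=(6.0919,-3.1188) cross=-29.987
  branch - wants cross < 0 → take C=(6.0919,-3.1188) (cross=-29.987)
ex = (C−B)/|BC| = (0.6008,-0.7994); ey = (0.7994,0.6008)
P = B + 2.94·ex + 3.21·ey = (6.8195,1.2559)

6.82 1.26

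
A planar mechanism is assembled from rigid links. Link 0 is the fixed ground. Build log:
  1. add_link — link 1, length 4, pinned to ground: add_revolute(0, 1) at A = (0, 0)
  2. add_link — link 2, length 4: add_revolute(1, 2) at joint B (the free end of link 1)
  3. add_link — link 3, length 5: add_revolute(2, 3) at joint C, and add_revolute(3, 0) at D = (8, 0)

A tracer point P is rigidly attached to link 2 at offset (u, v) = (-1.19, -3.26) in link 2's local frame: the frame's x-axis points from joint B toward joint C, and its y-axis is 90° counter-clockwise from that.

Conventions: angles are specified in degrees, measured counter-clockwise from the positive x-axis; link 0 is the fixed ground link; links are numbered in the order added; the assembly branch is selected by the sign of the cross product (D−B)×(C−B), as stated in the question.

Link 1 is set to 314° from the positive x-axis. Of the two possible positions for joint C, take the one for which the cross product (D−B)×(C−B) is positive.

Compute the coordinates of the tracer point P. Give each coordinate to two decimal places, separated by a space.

A=(0,0), D=(8.00,0)
B = A + 4.00·(cos314°, sin314°) = (2.7786, -2.8774)
|BD| = 5.9617
circle(B,4.00) ∩ circle(D,5.00): a=2.2260, h=3.3234
  candidates: C₊=(3.1242,1.1077) cross=19.813; C₋=(6.3322,-4.7137) cross=-19.813
  branch + wants cross > 0 → take C=(3.1242,1.1077) (cross=19.813)
ex = (C−B)/|BC| = (0.0864,0.9963); ey = (-0.9963,0.0864)
P = B + -1.19·ex + -3.26·ey = (5.9236,-4.3446)

5.92 -4.34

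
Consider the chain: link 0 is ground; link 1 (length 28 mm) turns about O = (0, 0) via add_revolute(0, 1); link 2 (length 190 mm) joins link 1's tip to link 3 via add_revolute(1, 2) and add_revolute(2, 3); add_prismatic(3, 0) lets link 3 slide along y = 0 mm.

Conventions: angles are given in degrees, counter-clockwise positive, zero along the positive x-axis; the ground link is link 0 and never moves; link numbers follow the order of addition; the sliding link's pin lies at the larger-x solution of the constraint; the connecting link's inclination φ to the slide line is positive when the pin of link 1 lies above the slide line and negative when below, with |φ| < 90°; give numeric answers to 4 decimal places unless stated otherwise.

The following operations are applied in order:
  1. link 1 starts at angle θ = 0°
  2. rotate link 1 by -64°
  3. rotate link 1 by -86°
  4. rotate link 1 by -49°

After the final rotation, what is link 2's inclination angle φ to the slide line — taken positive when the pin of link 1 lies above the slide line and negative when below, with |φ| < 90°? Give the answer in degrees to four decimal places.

geometry: r = 28 mm, L = 190 mm, e = 0 mm; θ starts at 0°
rotate link 1 by -64°: θ ← 0° -64° = -64°
rotate link 1 by -86°: θ ← -64° -86° = -150°
rotate link 1 by -49°: θ ← -150° -49° = -199°
h = r sin θ − e = 9.115908 − 0 = 9.115908
sin φ = h / L = 9.115908 / 190 = 0.04797846
φ = arcsin(0.04797846) = 2.750019°

2.7500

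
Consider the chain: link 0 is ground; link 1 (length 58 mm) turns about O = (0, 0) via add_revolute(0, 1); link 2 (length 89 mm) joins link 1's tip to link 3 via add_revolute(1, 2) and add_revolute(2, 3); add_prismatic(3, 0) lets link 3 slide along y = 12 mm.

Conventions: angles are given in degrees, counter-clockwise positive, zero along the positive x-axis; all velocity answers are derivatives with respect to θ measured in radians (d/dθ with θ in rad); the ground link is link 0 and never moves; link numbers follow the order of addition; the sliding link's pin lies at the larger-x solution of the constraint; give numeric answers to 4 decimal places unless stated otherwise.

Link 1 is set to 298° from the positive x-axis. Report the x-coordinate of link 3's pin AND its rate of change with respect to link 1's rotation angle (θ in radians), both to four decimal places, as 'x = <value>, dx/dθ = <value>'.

geometry: r = 58 mm, L = 89 mm, e = 12 mm
crank pin P = (r cos θ, r sin θ) = (27.229351, -51.210960)
h = r sin θ − e = -51.210960 − 12 = -63.210960
x = r cos θ + √(L² − h²) = 27.229351 + 62.652809 = 89.882160
dx/dθ = −r sin θ − h·r cos θ/√(L² − h²) (θ in radians; h = -63.210960) = 78.682887

x = 89.8822, dx/dθ = 78.6829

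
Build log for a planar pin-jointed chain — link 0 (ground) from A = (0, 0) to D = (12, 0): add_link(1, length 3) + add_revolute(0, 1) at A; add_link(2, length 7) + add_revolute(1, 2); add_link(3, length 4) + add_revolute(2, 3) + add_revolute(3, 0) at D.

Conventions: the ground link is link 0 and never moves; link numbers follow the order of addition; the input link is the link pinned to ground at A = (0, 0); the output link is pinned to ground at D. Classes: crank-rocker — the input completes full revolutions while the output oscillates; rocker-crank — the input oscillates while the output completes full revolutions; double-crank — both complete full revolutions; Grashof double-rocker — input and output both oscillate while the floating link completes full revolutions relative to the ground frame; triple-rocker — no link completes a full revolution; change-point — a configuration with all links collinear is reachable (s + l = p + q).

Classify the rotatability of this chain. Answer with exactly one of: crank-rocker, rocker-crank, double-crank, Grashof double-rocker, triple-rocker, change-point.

lengths: ground=12, input=3, coupler=7, output=4
sorted: s=3 (shortest), l=12 (longest), p+q=11
s + l = 15 vs p + q = 11
s + l > p + q → non-Grashof → no link fully rotates → triple-rocker

triple-rocker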